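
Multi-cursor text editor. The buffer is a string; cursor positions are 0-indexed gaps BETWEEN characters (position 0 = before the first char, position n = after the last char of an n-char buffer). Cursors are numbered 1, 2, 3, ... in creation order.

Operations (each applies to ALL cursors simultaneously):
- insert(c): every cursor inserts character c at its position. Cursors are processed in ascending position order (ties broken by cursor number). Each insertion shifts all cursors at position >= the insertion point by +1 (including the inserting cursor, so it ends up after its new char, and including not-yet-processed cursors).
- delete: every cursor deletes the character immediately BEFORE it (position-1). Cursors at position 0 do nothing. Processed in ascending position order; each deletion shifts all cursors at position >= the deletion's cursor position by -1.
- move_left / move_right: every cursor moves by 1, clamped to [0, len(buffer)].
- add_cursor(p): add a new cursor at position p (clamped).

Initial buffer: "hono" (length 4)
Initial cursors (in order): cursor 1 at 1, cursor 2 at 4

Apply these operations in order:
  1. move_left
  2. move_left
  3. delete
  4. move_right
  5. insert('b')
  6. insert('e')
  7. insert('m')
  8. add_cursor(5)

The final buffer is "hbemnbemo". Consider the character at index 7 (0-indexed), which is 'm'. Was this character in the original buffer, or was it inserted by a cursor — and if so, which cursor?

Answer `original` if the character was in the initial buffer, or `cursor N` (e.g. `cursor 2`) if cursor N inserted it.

After op 1 (move_left): buffer="hono" (len 4), cursors c1@0 c2@3, authorship ....
After op 2 (move_left): buffer="hono" (len 4), cursors c1@0 c2@2, authorship ....
After op 3 (delete): buffer="hno" (len 3), cursors c1@0 c2@1, authorship ...
After op 4 (move_right): buffer="hno" (len 3), cursors c1@1 c2@2, authorship ...
After op 5 (insert('b')): buffer="hbnbo" (len 5), cursors c1@2 c2@4, authorship .1.2.
After op 6 (insert('e')): buffer="hbenbeo" (len 7), cursors c1@3 c2@6, authorship .11.22.
After op 7 (insert('m')): buffer="hbemnbemo" (len 9), cursors c1@4 c2@8, authorship .111.222.
After op 8 (add_cursor(5)): buffer="hbemnbemo" (len 9), cursors c1@4 c3@5 c2@8, authorship .111.222.
Authorship (.=original, N=cursor N): . 1 1 1 . 2 2 2 .
Index 7: author = 2

Answer: cursor 2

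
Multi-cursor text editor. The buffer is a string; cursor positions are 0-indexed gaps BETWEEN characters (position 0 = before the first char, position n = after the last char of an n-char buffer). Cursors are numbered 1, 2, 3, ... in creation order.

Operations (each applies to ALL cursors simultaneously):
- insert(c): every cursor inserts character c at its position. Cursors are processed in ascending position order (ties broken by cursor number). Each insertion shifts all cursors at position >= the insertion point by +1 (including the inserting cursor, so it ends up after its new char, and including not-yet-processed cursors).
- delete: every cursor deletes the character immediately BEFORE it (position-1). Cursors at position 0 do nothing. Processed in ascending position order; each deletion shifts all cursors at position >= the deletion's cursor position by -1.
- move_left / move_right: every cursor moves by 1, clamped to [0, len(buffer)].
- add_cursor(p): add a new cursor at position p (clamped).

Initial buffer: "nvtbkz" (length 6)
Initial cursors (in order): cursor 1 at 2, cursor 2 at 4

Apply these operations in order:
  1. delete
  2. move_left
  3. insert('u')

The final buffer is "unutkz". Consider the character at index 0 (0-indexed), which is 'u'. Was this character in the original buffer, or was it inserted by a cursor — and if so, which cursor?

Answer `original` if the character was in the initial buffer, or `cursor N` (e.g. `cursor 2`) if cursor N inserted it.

After op 1 (delete): buffer="ntkz" (len 4), cursors c1@1 c2@2, authorship ....
After op 2 (move_left): buffer="ntkz" (len 4), cursors c1@0 c2@1, authorship ....
After op 3 (insert('u')): buffer="unutkz" (len 6), cursors c1@1 c2@3, authorship 1.2...
Authorship (.=original, N=cursor N): 1 . 2 . . .
Index 0: author = 1

Answer: cursor 1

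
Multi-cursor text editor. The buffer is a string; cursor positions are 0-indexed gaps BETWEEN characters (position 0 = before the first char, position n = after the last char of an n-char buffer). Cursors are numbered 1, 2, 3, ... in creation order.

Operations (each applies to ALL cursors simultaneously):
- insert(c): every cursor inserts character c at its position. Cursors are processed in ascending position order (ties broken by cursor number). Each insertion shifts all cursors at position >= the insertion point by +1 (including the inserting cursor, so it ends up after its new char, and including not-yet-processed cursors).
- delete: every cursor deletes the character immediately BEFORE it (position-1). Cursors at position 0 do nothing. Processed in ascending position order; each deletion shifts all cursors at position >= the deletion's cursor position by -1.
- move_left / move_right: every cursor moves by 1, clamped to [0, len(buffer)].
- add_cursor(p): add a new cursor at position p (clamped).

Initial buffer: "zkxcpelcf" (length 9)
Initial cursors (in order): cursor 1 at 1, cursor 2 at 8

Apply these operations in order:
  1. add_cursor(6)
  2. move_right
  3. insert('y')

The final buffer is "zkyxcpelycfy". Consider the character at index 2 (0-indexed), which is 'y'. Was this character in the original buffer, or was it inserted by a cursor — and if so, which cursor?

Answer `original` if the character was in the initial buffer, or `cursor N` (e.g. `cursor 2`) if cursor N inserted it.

After op 1 (add_cursor(6)): buffer="zkxcpelcf" (len 9), cursors c1@1 c3@6 c2@8, authorship .........
After op 2 (move_right): buffer="zkxcpelcf" (len 9), cursors c1@2 c3@7 c2@9, authorship .........
After op 3 (insert('y')): buffer="zkyxcpelycfy" (len 12), cursors c1@3 c3@9 c2@12, authorship ..1.....3..2
Authorship (.=original, N=cursor N): . . 1 . . . . . 3 . . 2
Index 2: author = 1

Answer: cursor 1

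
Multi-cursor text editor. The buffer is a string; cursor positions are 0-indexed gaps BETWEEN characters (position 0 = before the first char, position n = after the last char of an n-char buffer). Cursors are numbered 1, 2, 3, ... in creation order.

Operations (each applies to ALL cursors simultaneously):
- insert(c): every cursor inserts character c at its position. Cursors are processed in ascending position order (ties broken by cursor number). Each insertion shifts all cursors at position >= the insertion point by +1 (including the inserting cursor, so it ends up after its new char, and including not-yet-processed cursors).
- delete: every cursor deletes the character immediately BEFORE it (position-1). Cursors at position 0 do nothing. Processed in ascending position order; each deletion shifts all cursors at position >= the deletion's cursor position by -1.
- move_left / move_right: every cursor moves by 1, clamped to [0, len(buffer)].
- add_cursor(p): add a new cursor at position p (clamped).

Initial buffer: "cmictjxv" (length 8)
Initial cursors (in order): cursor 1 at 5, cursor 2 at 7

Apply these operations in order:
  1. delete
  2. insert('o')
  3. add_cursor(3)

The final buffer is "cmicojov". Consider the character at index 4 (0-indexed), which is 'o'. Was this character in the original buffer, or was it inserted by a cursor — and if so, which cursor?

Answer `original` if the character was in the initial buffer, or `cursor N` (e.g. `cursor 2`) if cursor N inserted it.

After op 1 (delete): buffer="cmicjv" (len 6), cursors c1@4 c2@5, authorship ......
After op 2 (insert('o')): buffer="cmicojov" (len 8), cursors c1@5 c2@7, authorship ....1.2.
After op 3 (add_cursor(3)): buffer="cmicojov" (len 8), cursors c3@3 c1@5 c2@7, authorship ....1.2.
Authorship (.=original, N=cursor N): . . . . 1 . 2 .
Index 4: author = 1

Answer: cursor 1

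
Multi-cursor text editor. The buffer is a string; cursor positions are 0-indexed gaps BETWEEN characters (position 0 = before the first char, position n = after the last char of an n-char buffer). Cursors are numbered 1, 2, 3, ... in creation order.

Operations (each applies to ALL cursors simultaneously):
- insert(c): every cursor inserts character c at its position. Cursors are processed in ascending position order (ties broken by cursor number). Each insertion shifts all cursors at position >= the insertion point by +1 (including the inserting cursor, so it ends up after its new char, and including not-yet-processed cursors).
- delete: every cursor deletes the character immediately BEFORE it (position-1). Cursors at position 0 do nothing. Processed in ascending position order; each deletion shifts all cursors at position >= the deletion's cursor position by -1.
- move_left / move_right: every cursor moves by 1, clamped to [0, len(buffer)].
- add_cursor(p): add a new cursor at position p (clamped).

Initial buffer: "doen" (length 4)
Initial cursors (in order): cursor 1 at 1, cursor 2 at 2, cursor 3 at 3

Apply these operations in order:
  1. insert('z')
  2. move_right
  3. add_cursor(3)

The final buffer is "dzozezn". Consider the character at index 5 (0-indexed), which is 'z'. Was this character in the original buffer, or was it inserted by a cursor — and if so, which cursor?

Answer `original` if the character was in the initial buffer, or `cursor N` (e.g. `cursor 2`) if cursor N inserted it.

Answer: cursor 3

Derivation:
After op 1 (insert('z')): buffer="dzozezn" (len 7), cursors c1@2 c2@4 c3@6, authorship .1.2.3.
After op 2 (move_right): buffer="dzozezn" (len 7), cursors c1@3 c2@5 c3@7, authorship .1.2.3.
After op 3 (add_cursor(3)): buffer="dzozezn" (len 7), cursors c1@3 c4@3 c2@5 c3@7, authorship .1.2.3.
Authorship (.=original, N=cursor N): . 1 . 2 . 3 .
Index 5: author = 3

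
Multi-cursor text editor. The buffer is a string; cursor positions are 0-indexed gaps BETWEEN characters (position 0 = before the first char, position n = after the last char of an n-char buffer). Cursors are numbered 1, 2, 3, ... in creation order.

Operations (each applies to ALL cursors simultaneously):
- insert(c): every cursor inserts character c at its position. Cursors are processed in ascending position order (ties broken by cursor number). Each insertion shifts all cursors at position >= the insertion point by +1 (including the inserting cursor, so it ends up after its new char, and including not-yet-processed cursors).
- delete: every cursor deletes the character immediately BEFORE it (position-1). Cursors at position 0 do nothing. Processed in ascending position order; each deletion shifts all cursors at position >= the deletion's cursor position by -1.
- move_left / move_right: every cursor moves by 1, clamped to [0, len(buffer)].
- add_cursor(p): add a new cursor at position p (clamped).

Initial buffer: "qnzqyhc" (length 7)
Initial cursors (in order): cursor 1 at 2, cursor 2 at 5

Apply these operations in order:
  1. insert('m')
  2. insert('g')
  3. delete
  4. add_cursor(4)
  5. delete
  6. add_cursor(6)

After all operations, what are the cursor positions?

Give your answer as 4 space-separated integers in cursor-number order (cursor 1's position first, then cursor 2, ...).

After op 1 (insert('m')): buffer="qnmzqymhc" (len 9), cursors c1@3 c2@7, authorship ..1...2..
After op 2 (insert('g')): buffer="qnmgzqymghc" (len 11), cursors c1@4 c2@9, authorship ..11...22..
After op 3 (delete): buffer="qnmzqymhc" (len 9), cursors c1@3 c2@7, authorship ..1...2..
After op 4 (add_cursor(4)): buffer="qnmzqymhc" (len 9), cursors c1@3 c3@4 c2@7, authorship ..1...2..
After op 5 (delete): buffer="qnqyhc" (len 6), cursors c1@2 c3@2 c2@4, authorship ......
After op 6 (add_cursor(6)): buffer="qnqyhc" (len 6), cursors c1@2 c3@2 c2@4 c4@6, authorship ......

Answer: 2 4 2 6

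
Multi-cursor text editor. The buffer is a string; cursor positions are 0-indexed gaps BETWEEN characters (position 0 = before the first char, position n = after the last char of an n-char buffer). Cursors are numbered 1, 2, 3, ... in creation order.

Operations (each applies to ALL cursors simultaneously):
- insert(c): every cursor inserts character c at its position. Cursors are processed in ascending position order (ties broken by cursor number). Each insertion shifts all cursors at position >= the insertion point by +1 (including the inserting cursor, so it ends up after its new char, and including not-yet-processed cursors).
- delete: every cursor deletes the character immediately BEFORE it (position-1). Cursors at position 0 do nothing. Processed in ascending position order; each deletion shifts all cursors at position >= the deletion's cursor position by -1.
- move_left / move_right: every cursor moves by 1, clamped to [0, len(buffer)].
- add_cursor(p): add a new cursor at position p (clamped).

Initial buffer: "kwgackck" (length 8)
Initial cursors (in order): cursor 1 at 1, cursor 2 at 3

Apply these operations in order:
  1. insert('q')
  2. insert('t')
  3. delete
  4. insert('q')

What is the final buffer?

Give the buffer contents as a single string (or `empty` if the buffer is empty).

After op 1 (insert('q')): buffer="kqwgqackck" (len 10), cursors c1@2 c2@5, authorship .1..2.....
After op 2 (insert('t')): buffer="kqtwgqtackck" (len 12), cursors c1@3 c2@7, authorship .11..22.....
After op 3 (delete): buffer="kqwgqackck" (len 10), cursors c1@2 c2@5, authorship .1..2.....
After op 4 (insert('q')): buffer="kqqwgqqackck" (len 12), cursors c1@3 c2@7, authorship .11..22.....

Answer: kqqwgqqackck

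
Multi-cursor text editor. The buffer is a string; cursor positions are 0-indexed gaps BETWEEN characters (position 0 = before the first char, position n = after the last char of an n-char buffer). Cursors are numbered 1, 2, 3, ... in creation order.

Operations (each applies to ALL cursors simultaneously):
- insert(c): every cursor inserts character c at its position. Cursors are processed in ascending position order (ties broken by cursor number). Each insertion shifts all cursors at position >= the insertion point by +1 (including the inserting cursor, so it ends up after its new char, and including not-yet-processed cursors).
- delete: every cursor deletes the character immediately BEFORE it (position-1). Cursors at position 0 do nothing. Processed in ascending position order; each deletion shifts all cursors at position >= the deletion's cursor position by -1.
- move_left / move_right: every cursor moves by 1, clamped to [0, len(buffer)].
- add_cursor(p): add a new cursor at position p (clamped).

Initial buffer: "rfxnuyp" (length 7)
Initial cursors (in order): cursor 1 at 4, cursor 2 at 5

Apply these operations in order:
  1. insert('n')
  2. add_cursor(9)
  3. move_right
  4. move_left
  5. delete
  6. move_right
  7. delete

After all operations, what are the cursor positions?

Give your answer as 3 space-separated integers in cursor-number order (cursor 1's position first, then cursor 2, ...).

After op 1 (insert('n')): buffer="rfxnnunyp" (len 9), cursors c1@5 c2@7, authorship ....1.2..
After op 2 (add_cursor(9)): buffer="rfxnnunyp" (len 9), cursors c1@5 c2@7 c3@9, authorship ....1.2..
After op 3 (move_right): buffer="rfxnnunyp" (len 9), cursors c1@6 c2@8 c3@9, authorship ....1.2..
After op 4 (move_left): buffer="rfxnnunyp" (len 9), cursors c1@5 c2@7 c3@8, authorship ....1.2..
After op 5 (delete): buffer="rfxnup" (len 6), cursors c1@4 c2@5 c3@5, authorship ......
After op 6 (move_right): buffer="rfxnup" (len 6), cursors c1@5 c2@6 c3@6, authorship ......
After op 7 (delete): buffer="rfx" (len 3), cursors c1@3 c2@3 c3@3, authorship ...

Answer: 3 3 3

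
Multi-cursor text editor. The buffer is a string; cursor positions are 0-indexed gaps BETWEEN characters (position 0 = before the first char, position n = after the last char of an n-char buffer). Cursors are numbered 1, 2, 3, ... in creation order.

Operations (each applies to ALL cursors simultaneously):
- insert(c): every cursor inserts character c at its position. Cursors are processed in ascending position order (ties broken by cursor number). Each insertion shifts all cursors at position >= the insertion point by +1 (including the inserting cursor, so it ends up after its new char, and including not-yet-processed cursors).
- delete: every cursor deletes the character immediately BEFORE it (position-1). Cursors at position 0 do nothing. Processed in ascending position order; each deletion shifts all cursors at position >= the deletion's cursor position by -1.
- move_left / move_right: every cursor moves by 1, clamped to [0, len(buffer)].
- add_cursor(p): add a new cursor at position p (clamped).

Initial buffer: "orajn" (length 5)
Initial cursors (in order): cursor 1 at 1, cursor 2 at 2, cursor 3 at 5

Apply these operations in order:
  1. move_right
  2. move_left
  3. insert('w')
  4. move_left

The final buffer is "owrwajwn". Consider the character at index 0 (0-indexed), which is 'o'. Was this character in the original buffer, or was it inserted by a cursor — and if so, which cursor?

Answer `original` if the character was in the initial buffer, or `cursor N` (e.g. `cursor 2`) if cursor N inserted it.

After op 1 (move_right): buffer="orajn" (len 5), cursors c1@2 c2@3 c3@5, authorship .....
After op 2 (move_left): buffer="orajn" (len 5), cursors c1@1 c2@2 c3@4, authorship .....
After op 3 (insert('w')): buffer="owrwajwn" (len 8), cursors c1@2 c2@4 c3@7, authorship .1.2..3.
After op 4 (move_left): buffer="owrwajwn" (len 8), cursors c1@1 c2@3 c3@6, authorship .1.2..3.
Authorship (.=original, N=cursor N): . 1 . 2 . . 3 .
Index 0: author = original

Answer: original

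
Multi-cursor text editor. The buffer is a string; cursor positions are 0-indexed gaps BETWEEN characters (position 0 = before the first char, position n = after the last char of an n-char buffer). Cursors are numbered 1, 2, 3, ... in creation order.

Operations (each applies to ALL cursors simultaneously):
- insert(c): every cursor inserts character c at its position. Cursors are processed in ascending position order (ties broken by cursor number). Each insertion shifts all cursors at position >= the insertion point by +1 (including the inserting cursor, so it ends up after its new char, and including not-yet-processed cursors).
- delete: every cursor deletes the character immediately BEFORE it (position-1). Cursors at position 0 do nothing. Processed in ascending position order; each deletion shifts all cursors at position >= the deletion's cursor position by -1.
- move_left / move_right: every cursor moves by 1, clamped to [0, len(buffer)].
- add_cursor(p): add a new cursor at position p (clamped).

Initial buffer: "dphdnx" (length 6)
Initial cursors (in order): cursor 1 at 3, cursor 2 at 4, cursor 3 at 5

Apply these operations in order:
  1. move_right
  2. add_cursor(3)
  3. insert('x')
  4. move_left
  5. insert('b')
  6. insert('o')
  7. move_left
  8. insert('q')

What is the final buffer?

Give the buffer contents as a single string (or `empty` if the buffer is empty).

Answer: dphbqoxdbqoxnbqoxxbqox

Derivation:
After op 1 (move_right): buffer="dphdnx" (len 6), cursors c1@4 c2@5 c3@6, authorship ......
After op 2 (add_cursor(3)): buffer="dphdnx" (len 6), cursors c4@3 c1@4 c2@5 c3@6, authorship ......
After op 3 (insert('x')): buffer="dphxdxnxxx" (len 10), cursors c4@4 c1@6 c2@8 c3@10, authorship ...4.1.2.3
After op 4 (move_left): buffer="dphxdxnxxx" (len 10), cursors c4@3 c1@5 c2@7 c3@9, authorship ...4.1.2.3
After op 5 (insert('b')): buffer="dphbxdbxnbxxbx" (len 14), cursors c4@4 c1@7 c2@10 c3@13, authorship ...44.11.22.33
After op 6 (insert('o')): buffer="dphboxdboxnboxxbox" (len 18), cursors c4@5 c1@9 c2@13 c3@17, authorship ...444.111.222.333
After op 7 (move_left): buffer="dphboxdboxnboxxbox" (len 18), cursors c4@4 c1@8 c2@12 c3@16, authorship ...444.111.222.333
After op 8 (insert('q')): buffer="dphbqoxdbqoxnbqoxxbqox" (len 22), cursors c4@5 c1@10 c2@15 c3@20, authorship ...4444.1111.2222.3333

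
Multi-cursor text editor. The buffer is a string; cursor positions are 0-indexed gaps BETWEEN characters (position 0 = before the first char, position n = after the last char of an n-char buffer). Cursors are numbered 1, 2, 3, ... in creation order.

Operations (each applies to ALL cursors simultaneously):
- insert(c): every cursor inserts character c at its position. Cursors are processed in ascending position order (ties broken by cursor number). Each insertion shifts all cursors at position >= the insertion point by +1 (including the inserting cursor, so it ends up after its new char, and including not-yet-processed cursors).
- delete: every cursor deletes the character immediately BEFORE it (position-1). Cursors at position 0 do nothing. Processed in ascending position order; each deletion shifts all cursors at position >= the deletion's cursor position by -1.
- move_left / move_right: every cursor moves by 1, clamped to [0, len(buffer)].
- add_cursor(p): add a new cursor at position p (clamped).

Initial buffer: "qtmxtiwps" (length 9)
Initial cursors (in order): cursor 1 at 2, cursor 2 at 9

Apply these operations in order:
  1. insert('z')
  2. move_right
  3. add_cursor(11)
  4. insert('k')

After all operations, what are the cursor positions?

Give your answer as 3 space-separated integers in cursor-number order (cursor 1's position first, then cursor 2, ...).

After op 1 (insert('z')): buffer="qtzmxtiwpsz" (len 11), cursors c1@3 c2@11, authorship ..1.......2
After op 2 (move_right): buffer="qtzmxtiwpsz" (len 11), cursors c1@4 c2@11, authorship ..1.......2
After op 3 (add_cursor(11)): buffer="qtzmxtiwpsz" (len 11), cursors c1@4 c2@11 c3@11, authorship ..1.......2
After op 4 (insert('k')): buffer="qtzmkxtiwpszkk" (len 14), cursors c1@5 c2@14 c3@14, authorship ..1.1......223

Answer: 5 14 14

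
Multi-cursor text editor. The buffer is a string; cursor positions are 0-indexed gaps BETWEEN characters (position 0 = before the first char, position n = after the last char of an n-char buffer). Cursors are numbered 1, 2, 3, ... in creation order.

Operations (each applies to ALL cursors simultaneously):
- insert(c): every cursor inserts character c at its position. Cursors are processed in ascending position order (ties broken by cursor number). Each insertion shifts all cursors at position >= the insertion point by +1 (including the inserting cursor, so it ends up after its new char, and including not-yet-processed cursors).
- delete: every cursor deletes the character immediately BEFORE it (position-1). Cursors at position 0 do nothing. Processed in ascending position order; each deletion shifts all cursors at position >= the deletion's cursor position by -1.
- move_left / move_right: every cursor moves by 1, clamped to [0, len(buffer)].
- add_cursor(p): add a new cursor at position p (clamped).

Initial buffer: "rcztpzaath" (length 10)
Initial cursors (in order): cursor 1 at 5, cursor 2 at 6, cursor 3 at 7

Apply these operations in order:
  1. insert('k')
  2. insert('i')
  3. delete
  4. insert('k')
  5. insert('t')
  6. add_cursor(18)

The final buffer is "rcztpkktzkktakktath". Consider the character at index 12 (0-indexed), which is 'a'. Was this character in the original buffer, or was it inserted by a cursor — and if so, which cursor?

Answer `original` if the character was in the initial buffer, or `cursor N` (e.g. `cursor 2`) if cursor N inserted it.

After op 1 (insert('k')): buffer="rcztpkzkakath" (len 13), cursors c1@6 c2@8 c3@10, authorship .....1.2.3...
After op 2 (insert('i')): buffer="rcztpkizkiakiath" (len 16), cursors c1@7 c2@10 c3@13, authorship .....11.22.33...
After op 3 (delete): buffer="rcztpkzkakath" (len 13), cursors c1@6 c2@8 c3@10, authorship .....1.2.3...
After op 4 (insert('k')): buffer="rcztpkkzkkakkath" (len 16), cursors c1@7 c2@10 c3@13, authorship .....11.22.33...
After op 5 (insert('t')): buffer="rcztpkktzkktakktath" (len 19), cursors c1@8 c2@12 c3@16, authorship .....111.222.333...
After op 6 (add_cursor(18)): buffer="rcztpkktzkktakktath" (len 19), cursors c1@8 c2@12 c3@16 c4@18, authorship .....111.222.333...
Authorship (.=original, N=cursor N): . . . . . 1 1 1 . 2 2 2 . 3 3 3 . . .
Index 12: author = original

Answer: original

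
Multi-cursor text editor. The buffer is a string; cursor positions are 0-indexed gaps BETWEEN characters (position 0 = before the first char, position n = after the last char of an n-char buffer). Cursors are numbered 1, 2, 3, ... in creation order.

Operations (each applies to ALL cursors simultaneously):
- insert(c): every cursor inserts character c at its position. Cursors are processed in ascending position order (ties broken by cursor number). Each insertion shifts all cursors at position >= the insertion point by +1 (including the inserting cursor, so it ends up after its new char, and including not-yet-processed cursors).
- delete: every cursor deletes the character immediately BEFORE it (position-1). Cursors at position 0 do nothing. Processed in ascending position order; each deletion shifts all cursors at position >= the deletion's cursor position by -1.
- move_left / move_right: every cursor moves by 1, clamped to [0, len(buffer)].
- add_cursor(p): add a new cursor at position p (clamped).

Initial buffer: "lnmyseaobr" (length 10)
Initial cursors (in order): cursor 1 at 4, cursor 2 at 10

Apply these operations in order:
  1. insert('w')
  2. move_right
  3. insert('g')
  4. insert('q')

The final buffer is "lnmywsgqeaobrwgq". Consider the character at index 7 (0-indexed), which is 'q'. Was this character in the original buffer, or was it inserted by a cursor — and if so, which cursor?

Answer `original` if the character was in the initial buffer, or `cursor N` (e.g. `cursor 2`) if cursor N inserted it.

After op 1 (insert('w')): buffer="lnmywseaobrw" (len 12), cursors c1@5 c2@12, authorship ....1......2
After op 2 (move_right): buffer="lnmywseaobrw" (len 12), cursors c1@6 c2@12, authorship ....1......2
After op 3 (insert('g')): buffer="lnmywsgeaobrwg" (len 14), cursors c1@7 c2@14, authorship ....1.1.....22
After op 4 (insert('q')): buffer="lnmywsgqeaobrwgq" (len 16), cursors c1@8 c2@16, authorship ....1.11.....222
Authorship (.=original, N=cursor N): . . . . 1 . 1 1 . . . . . 2 2 2
Index 7: author = 1

Answer: cursor 1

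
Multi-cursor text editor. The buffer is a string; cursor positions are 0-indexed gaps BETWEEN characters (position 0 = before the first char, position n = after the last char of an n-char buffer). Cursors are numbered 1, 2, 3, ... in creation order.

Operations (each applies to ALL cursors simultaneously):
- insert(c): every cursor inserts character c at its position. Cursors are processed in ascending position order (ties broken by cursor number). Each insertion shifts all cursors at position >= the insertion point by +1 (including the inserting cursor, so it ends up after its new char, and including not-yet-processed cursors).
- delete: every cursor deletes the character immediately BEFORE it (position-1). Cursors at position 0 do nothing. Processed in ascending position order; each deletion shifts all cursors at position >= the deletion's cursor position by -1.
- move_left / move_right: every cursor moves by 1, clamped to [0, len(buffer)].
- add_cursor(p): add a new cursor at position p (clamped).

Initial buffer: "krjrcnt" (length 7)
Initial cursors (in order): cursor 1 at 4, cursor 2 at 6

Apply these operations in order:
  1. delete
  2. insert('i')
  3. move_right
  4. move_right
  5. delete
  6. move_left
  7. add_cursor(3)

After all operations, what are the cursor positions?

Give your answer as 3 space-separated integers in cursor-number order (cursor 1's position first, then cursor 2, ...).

After op 1 (delete): buffer="krjct" (len 5), cursors c1@3 c2@4, authorship .....
After op 2 (insert('i')): buffer="krjicit" (len 7), cursors c1@4 c2@6, authorship ...1.2.
After op 3 (move_right): buffer="krjicit" (len 7), cursors c1@5 c2@7, authorship ...1.2.
After op 4 (move_right): buffer="krjicit" (len 7), cursors c1@6 c2@7, authorship ...1.2.
After op 5 (delete): buffer="krjic" (len 5), cursors c1@5 c2@5, authorship ...1.
After op 6 (move_left): buffer="krjic" (len 5), cursors c1@4 c2@4, authorship ...1.
After op 7 (add_cursor(3)): buffer="krjic" (len 5), cursors c3@3 c1@4 c2@4, authorship ...1.

Answer: 4 4 3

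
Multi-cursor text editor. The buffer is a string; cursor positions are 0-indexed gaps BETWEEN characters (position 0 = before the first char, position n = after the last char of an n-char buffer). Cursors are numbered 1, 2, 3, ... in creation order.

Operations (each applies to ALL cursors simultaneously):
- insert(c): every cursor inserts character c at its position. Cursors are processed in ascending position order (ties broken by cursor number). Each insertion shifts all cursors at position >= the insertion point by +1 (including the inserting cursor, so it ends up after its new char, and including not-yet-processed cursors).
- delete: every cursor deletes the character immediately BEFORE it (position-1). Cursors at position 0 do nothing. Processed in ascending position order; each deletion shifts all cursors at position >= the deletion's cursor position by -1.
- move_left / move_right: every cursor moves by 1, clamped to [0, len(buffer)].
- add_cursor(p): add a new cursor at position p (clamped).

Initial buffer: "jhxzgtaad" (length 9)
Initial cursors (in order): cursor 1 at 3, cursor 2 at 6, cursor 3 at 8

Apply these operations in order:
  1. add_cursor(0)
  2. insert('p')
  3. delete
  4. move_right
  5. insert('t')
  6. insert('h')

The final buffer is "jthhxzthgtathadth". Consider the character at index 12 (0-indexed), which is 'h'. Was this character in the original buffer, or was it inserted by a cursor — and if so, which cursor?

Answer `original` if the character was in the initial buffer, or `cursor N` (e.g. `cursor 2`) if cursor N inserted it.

Answer: cursor 2

Derivation:
After op 1 (add_cursor(0)): buffer="jhxzgtaad" (len 9), cursors c4@0 c1@3 c2@6 c3@8, authorship .........
After op 2 (insert('p')): buffer="pjhxpzgtpaapd" (len 13), cursors c4@1 c1@5 c2@9 c3@12, authorship 4...1...2..3.
After op 3 (delete): buffer="jhxzgtaad" (len 9), cursors c4@0 c1@3 c2@6 c3@8, authorship .........
After op 4 (move_right): buffer="jhxzgtaad" (len 9), cursors c4@1 c1@4 c2@7 c3@9, authorship .........
After op 5 (insert('t')): buffer="jthxztgtatadt" (len 13), cursors c4@2 c1@6 c2@10 c3@13, authorship .4...1...2..3
After op 6 (insert('h')): buffer="jthhxzthgtathadth" (len 17), cursors c4@3 c1@8 c2@13 c3@17, authorship .44...11...22..33
Authorship (.=original, N=cursor N): . 4 4 . . . 1 1 . . . 2 2 . . 3 3
Index 12: author = 2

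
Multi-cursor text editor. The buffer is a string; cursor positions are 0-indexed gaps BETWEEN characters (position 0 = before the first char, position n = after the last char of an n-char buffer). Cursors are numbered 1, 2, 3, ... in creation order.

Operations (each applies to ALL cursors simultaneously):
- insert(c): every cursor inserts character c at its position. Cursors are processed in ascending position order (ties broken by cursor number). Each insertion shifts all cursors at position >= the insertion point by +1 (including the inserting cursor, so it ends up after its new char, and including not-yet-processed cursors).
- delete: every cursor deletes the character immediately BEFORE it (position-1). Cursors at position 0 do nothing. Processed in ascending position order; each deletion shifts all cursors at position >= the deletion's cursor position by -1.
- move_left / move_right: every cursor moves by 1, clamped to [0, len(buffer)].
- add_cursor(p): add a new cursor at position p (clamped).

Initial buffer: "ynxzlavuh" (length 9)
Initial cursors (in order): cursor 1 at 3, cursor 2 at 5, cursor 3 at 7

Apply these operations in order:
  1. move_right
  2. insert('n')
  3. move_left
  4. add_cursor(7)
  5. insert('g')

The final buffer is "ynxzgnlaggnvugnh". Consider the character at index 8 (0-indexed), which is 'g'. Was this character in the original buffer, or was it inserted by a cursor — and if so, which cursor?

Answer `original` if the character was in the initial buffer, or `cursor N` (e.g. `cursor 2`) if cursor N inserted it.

After op 1 (move_right): buffer="ynxzlavuh" (len 9), cursors c1@4 c2@6 c3@8, authorship .........
After op 2 (insert('n')): buffer="ynxznlanvunh" (len 12), cursors c1@5 c2@8 c3@11, authorship ....1..2..3.
After op 3 (move_left): buffer="ynxznlanvunh" (len 12), cursors c1@4 c2@7 c3@10, authorship ....1..2..3.
After op 4 (add_cursor(7)): buffer="ynxznlanvunh" (len 12), cursors c1@4 c2@7 c4@7 c3@10, authorship ....1..2..3.
After op 5 (insert('g')): buffer="ynxzgnlaggnvugnh" (len 16), cursors c1@5 c2@10 c4@10 c3@14, authorship ....11..242..33.
Authorship (.=original, N=cursor N): . . . . 1 1 . . 2 4 2 . . 3 3 .
Index 8: author = 2

Answer: cursor 2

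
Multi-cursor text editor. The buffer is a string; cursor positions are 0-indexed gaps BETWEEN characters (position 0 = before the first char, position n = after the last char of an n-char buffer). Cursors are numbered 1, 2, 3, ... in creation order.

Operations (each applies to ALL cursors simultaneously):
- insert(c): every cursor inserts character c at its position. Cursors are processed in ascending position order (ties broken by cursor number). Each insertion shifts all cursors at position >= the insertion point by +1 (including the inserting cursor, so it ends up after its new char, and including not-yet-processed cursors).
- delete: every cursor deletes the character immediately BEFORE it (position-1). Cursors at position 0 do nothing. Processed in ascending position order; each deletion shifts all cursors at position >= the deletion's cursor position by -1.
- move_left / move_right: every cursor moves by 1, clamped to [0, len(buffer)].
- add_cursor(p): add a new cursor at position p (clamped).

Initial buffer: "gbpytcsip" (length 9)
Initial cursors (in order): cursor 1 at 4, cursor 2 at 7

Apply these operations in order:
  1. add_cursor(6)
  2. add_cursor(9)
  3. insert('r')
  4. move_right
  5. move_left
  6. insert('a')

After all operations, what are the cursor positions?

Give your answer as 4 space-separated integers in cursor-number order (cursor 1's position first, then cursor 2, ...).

After op 1 (add_cursor(6)): buffer="gbpytcsip" (len 9), cursors c1@4 c3@6 c2@7, authorship .........
After op 2 (add_cursor(9)): buffer="gbpytcsip" (len 9), cursors c1@4 c3@6 c2@7 c4@9, authorship .........
After op 3 (insert('r')): buffer="gbpyrtcrsripr" (len 13), cursors c1@5 c3@8 c2@10 c4@13, authorship ....1..3.2..4
After op 4 (move_right): buffer="gbpyrtcrsripr" (len 13), cursors c1@6 c3@9 c2@11 c4@13, authorship ....1..3.2..4
After op 5 (move_left): buffer="gbpyrtcrsripr" (len 13), cursors c1@5 c3@8 c2@10 c4@12, authorship ....1..3.2..4
After op 6 (insert('a')): buffer="gbpyratcrasraipar" (len 17), cursors c1@6 c3@10 c2@13 c4@16, authorship ....11..33.22..44

Answer: 6 13 10 16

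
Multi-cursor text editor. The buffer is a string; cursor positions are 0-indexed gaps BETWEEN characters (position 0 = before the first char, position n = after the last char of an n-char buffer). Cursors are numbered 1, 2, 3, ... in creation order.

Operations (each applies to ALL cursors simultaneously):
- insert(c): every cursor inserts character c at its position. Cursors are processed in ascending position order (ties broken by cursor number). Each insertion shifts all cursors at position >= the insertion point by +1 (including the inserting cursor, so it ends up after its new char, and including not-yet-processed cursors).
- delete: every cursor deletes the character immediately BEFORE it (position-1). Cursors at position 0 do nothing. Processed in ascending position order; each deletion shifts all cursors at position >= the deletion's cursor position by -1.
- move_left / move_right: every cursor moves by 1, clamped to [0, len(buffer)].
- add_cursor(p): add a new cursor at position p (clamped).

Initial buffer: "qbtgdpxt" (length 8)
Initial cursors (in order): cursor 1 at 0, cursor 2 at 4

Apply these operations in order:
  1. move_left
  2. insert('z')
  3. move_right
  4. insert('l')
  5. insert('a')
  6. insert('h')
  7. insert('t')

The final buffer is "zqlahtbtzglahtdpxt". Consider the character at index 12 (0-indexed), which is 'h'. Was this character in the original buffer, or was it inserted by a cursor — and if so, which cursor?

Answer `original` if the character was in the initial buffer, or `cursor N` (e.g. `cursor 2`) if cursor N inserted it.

Answer: cursor 2

Derivation:
After op 1 (move_left): buffer="qbtgdpxt" (len 8), cursors c1@0 c2@3, authorship ........
After op 2 (insert('z')): buffer="zqbtzgdpxt" (len 10), cursors c1@1 c2@5, authorship 1...2.....
After op 3 (move_right): buffer="zqbtzgdpxt" (len 10), cursors c1@2 c2@6, authorship 1...2.....
After op 4 (insert('l')): buffer="zqlbtzgldpxt" (len 12), cursors c1@3 c2@8, authorship 1.1..2.2....
After op 5 (insert('a')): buffer="zqlabtzgladpxt" (len 14), cursors c1@4 c2@10, authorship 1.11..2.22....
After op 6 (insert('h')): buffer="zqlahbtzglahdpxt" (len 16), cursors c1@5 c2@12, authorship 1.111..2.222....
After op 7 (insert('t')): buffer="zqlahtbtzglahtdpxt" (len 18), cursors c1@6 c2@14, authorship 1.1111..2.2222....
Authorship (.=original, N=cursor N): 1 . 1 1 1 1 . . 2 . 2 2 2 2 . . . .
Index 12: author = 2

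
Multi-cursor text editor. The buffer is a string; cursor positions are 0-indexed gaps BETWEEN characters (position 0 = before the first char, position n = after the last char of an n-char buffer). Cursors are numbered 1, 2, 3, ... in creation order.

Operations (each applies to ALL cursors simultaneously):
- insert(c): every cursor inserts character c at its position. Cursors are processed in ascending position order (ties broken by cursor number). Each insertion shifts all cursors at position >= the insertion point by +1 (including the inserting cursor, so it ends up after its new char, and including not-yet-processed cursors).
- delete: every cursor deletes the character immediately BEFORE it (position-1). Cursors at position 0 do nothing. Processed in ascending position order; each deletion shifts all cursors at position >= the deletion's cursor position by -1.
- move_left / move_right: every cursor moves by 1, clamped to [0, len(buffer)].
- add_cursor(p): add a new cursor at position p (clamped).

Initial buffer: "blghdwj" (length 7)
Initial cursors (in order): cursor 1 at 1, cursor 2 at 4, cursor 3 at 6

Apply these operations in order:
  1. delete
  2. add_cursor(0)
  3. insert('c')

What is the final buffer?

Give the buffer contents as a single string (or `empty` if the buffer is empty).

Answer: cclgcdcj

Derivation:
After op 1 (delete): buffer="lgdj" (len 4), cursors c1@0 c2@2 c3@3, authorship ....
After op 2 (add_cursor(0)): buffer="lgdj" (len 4), cursors c1@0 c4@0 c2@2 c3@3, authorship ....
After op 3 (insert('c')): buffer="cclgcdcj" (len 8), cursors c1@2 c4@2 c2@5 c3@7, authorship 14..2.3.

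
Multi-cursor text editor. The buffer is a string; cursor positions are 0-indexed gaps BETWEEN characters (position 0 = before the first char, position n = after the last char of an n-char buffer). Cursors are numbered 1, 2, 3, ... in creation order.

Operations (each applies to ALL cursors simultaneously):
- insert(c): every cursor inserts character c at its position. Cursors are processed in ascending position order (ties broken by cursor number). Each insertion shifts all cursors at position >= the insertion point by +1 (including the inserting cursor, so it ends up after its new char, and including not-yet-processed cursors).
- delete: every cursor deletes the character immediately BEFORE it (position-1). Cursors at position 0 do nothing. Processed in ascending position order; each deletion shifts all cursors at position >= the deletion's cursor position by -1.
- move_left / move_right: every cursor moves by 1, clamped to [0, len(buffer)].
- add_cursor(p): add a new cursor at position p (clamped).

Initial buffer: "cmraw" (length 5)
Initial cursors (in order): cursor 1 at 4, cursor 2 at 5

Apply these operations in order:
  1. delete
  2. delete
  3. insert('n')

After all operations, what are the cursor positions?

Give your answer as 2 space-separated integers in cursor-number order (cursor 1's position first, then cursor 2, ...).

After op 1 (delete): buffer="cmr" (len 3), cursors c1@3 c2@3, authorship ...
After op 2 (delete): buffer="c" (len 1), cursors c1@1 c2@1, authorship .
After op 3 (insert('n')): buffer="cnn" (len 3), cursors c1@3 c2@3, authorship .12

Answer: 3 3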